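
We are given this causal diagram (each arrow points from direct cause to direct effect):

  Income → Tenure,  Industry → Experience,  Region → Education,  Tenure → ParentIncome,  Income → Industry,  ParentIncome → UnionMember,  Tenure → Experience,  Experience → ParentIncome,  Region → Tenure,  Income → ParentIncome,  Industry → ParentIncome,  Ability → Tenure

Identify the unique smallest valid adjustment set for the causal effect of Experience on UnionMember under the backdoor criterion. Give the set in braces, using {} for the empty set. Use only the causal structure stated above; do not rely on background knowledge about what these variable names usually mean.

{Industry, Tenure}

Variables eligible for adjustment (non-descendants of Experience, excluding Experience and UnionMember): {Ability, Education, Income, Industry, Region, Tenure}.
Backdoor paths from Experience to UnionMember:
  P1: Experience <- Tenure <- Income -> Industry -> ParentIncome -> UnionMember
  P2: Experience <- Tenure <- Income -> ParentIncome -> UnionMember
  P3: Experience <- Tenure -> ParentIncome -> UnionMember
  P4: Experience <- Industry <- Income -> Tenure -> ParentIncome -> UnionMember
  P5: Experience <- Industry <- Income -> ParentIncome -> UnionMember
  P6: Experience <- Industry -> ParentIncome -> UnionMember
The empty set is not sufficient: P1 (Experience <- Tenure <- Income -> Industry -> ParentIncome -> UnionMember) has no collider blocking it and no conditioned non-collider, so it is open.
Try {Industry, Tenure}:
  P1: blocked at chain node Tenure ∈ conditioning set.
  P2: blocked at chain node Tenure ∈ conditioning set.
  P3: blocked at fork node Tenure ∈ conditioning set.
  P4: blocked at chain node Industry ∈ conditioning set.
  P5: blocked at chain node Industry ∈ conditioning set.
  P6: blocked at fork node Industry ∈ conditioning set.
{Industry, Tenure} contains no descendant of Experience and blocks every backdoor path.
Every element of {Industry, Tenure} is needed (dropping Industry leaves P5 open; dropping Tenure leaves P2 open), so no proper subset is valid.
Among all size-2 subsets of the eligible variables, only {Industry, Tenure} blocks every backdoor path, so it is the unique smallest valid adjustment set.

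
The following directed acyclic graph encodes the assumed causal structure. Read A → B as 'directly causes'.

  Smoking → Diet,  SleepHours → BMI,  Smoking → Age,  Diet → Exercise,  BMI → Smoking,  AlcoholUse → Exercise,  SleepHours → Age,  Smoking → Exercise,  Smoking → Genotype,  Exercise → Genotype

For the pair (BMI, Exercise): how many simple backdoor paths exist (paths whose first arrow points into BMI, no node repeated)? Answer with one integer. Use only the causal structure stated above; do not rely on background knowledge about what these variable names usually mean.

3

A backdoor path from BMI to Exercise is any simple undirected path whose first edge points into BMI (i.e. leaves BMI via a parent).
Parents of BMI: {SleepHours}.
Enumerating:
  P1: BMI <- SleepHours -> Age <- Smoking -> Diet -> Exercise
  P2: BMI <- SleepHours -> Age <- Smoking -> Exercise
  P3: BMI <- SleepHours -> Age <- Smoking -> Genotype <- Exercise
That exhausts the simple backdoor paths. Count: 3.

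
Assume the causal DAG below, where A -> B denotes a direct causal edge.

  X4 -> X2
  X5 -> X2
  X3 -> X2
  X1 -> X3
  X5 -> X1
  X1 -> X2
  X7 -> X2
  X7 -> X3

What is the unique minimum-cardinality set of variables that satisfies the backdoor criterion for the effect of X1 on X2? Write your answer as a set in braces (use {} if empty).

{X5}

Variables eligible for adjustment (non-descendants of X1, excluding X1 and X2): {X4, X5, X7}.
Backdoor paths from X1 to X2:
  P1: X1 <- X5 -> X2
The empty set is not sufficient: P1 (X1 <- X5 -> X2) has no collider blocking it and no conditioned non-collider, so it is open.
Try {X5}:
  P1: blocked at fork node X5 ∈ conditioning set.
{X5} contains no descendant of X1 and blocks every backdoor path.
No other singleton works — e.g. {X4} leaves P1 open — so {X5} is the unique smallest valid adjustment set.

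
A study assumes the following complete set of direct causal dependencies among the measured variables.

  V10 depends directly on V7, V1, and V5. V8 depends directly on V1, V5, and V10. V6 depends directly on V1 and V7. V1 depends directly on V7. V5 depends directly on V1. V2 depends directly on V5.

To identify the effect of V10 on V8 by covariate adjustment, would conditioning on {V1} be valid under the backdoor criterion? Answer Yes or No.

No

Backdoor paths from V10 to V8 (paths whose first edge points into V10):
  P1: V10 <- V7 -> V1 -> V5 -> V8
  P2: V10 <- V7 -> V1 -> V8
  P3: V10 <- V7 -> V6 <- V1 -> V5 -> V8
  P4: V10 <- V7 -> V6 <- V1 -> V8
  P5: V10 <- V1 -> V5 -> V8
  P6: V10 <- V1 -> V8
  P7: V10 <- V5 <- V1 -> V8
  P8: V10 <- V5 -> V8
Condition 1 (no descendant of V10 in the set): holds — descendants of V10 are {V8}; none are in {V1}.
Condition 2 (every backdoor path blocked by {V1}):
  P1: blocked at chain node V1 ∈ conditioning set.
  P2: blocked at chain node V1 ∈ conditioning set.
  P3: blocked at collider V6 (neither it nor any descendant is in the conditioning set).
  P4: blocked at collider V6 (neither it nor any descendant is in the conditioning set).
  P5: blocked at fork node V1 ∈ conditioning set.
  P6: blocked at fork node V1 ∈ conditioning set.
  P7: blocked at fork node V1 ∈ conditioning set.
  P8: open — no interior node is in the conditioning set.
{V1} does not satisfy the backdoor criterion.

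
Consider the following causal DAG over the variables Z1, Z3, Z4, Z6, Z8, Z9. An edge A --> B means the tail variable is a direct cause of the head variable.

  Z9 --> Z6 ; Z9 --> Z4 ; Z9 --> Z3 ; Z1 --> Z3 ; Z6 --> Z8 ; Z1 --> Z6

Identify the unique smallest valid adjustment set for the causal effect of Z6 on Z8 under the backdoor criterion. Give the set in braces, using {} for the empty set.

{}

Variables eligible for adjustment (non-descendants of Z6, excluding Z6 and Z8): {Z1, Z3, Z4, Z9}.
Backdoor paths from Z6 to Z8:
  (none)
With no backdoor paths the empty set already satisfies the criterion, and it is trivially minimal.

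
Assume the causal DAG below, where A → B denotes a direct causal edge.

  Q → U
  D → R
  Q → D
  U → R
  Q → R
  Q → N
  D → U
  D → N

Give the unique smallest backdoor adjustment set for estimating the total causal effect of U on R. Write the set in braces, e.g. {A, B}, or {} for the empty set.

{D, Q}

Variables eligible for adjustment (non-descendants of U, excluding U and R): {D, N, Q}.
Backdoor paths from U to R:
  P1: U <- Q -> D -> R
  P2: U <- Q -> R
  P3: U <- Q -> N <- D -> R
  P4: U <- D <- Q -> R
  P5: U <- D -> R
  P6: U <- D -> N <- Q -> R
The empty set is not sufficient: P1 (U <- Q -> D -> R) has no collider blocking it and no conditioned non-collider, so it is open.
Try {D, Q}:
  P1: blocked at fork node Q ∈ conditioning set.
  P2: blocked at fork node Q ∈ conditioning set.
  P3: blocked at fork node Q ∈ conditioning set.
  P4: blocked at chain node D ∈ conditioning set.
  P5: blocked at fork node D ∈ conditioning set.
  P6: blocked at fork node D ∈ conditioning set.
{D, Q} contains no descendant of U and blocks every backdoor path.
Every element of {D, Q} is needed (dropping D leaves P5 open; dropping Q leaves P2 open), so no proper subset is valid.
Among all size-2 subsets of the eligible variables, only {D, Q} blocks every backdoor path, so it is the unique smallest valid adjustment set.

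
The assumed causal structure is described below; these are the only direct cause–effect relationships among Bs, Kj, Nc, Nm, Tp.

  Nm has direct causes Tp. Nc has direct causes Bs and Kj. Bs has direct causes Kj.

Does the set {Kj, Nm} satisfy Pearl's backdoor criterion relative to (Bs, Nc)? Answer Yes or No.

Yes

Backdoor paths from Bs to Nc (paths whose first edge points into Bs):
  P1: Bs <- Kj -> Nc
Condition 1 (no descendant of Bs in the set): holds — descendants of Bs are {Nc}; none are in {Kj, Nm}.
Condition 2 (every backdoor path blocked by {Kj, Nm}):
  P1: blocked at fork node Kj ∈ conditioning set.
{Kj, Nm} satisfies the backdoor criterion.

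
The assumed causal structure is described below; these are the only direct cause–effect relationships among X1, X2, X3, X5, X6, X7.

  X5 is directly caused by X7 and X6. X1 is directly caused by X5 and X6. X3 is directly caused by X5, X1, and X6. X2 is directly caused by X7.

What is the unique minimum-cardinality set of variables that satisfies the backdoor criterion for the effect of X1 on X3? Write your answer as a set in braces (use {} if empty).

Variables eligible for adjustment (non-descendants of X1, excluding X1 and X3): {X2, X5, X6, X7}.
Backdoor paths from X1 to X3:
  P1: X1 <- X6 -> X5 -> X3
  P2: X1 <- X6 -> X3
  P3: X1 <- X5 <- X6 -> X3
  P4: X1 <- X5 -> X3
The empty set is not sufficient: P1 (X1 <- X6 -> X5 -> X3) has no collider blocking it and no conditioned non-collider, so it is open.
Try {X5, X6}:
  P1: blocked at fork node X6 ∈ conditioning set.
  P2: blocked at fork node X6 ∈ conditioning set.
  P3: blocked at chain node X5 ∈ conditioning set.
  P4: blocked at fork node X5 ∈ conditioning set.
{X5, X6} contains no descendant of X1 and blocks every backdoor path.
Every element of {X5, X6} is needed (dropping X5 leaves P4 open; dropping X6 leaves P2 open), so no proper subset is valid.
Among all size-2 subsets of the eligible variables, only {X5, X6} blocks every backdoor path, so it is the unique smallest valid adjustment set.

{X5, X6}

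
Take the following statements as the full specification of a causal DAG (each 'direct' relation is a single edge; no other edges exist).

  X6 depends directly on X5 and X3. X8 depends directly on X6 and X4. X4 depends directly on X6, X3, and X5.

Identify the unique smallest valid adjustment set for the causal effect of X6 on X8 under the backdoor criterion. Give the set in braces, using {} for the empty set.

{X3, X5}

Variables eligible for adjustment (non-descendants of X6, excluding X6 and X8): {X3, X5}.
Backdoor paths from X6 to X8:
  P1: X6 <- X5 -> X4 -> X8
  P2: X6 <- X3 -> X4 -> X8
The empty set is not sufficient: P1 (X6 <- X5 -> X4 -> X8) has no collider blocking it and no conditioned non-collider, so it is open.
Try {X3, X5}:
  P1: blocked at fork node X5 ∈ conditioning set.
  P2: blocked at fork node X3 ∈ conditioning set.
{X3, X5} contains no descendant of X6 and blocks every backdoor path.
Every element of {X3, X5} is needed (dropping X3 leaves P2 open; dropping X5 leaves P1 open), so no proper subset is valid.
Among all size-2 subsets of the eligible variables, only {X3, X5} blocks every backdoor path, so it is the unique smallest valid adjustment set.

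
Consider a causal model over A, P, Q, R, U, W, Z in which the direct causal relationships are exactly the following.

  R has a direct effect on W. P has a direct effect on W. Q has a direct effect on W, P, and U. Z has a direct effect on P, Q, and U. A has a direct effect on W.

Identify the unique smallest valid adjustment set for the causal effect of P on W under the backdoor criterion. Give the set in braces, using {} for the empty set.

{Q}

Variables eligible for adjustment (non-descendants of P, excluding P and W): {A, Q, R, U, Z}.
Backdoor paths from P to W:
  P1: P <- Z -> Q -> W
  P2: P <- Z -> U <- Q -> W
  P3: P <- Q -> W
The empty set is not sufficient: P1 (P <- Z -> Q -> W) has no collider blocking it and no conditioned non-collider, so it is open.
Try {Q}:
  P1: blocked at chain node Q ∈ conditioning set.
  P2: blocked at collider U (neither it nor any descendant is in the conditioning set).
  P3: blocked at fork node Q ∈ conditioning set.
{Q} contains no descendant of P and blocks every backdoor path.
No other singleton works — e.g. {Z} leaves P3 open — so {Q} is the unique smallest valid adjustment set.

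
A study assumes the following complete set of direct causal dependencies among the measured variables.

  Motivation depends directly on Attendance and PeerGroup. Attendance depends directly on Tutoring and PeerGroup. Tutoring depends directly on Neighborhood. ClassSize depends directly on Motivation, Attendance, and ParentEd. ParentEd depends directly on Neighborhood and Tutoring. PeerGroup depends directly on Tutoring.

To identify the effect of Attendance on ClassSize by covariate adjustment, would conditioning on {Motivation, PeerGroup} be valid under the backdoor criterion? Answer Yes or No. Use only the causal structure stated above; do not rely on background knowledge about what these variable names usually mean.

Backdoor paths from Attendance to ClassSize (paths whose first edge points into Attendance):
  P1: Attendance <- Tutoring <- Neighborhood -> ParentEd -> ClassSize
  P2: Attendance <- Tutoring -> PeerGroup -> Motivation -> ClassSize
  P3: Attendance <- Tutoring -> ParentEd -> ClassSize
  P4: Attendance <- PeerGroup <- Tutoring <- Neighborhood -> ParentEd -> ClassSize
  P5: Attendance <- PeerGroup <- Tutoring -> ParentEd -> ClassSize
  P6: Attendance <- PeerGroup -> Motivation -> ClassSize
Condition 1 (no descendant of Attendance in the set): FAILS — Motivation is a descendant of Attendance.
Condition 2 (every backdoor path blocked by {Motivation, PeerGroup}):
  P1: open — no interior node is in the conditioning set.
  P2: blocked at chain node PeerGroup ∈ conditioning set.
  P3: open — no interior node is in the conditioning set.
  P4: blocked at chain node PeerGroup ∈ conditioning set.
  P5: blocked at chain node PeerGroup ∈ conditioning set.
  P6: blocked at fork node PeerGroup ∈ conditioning set.
{Motivation, PeerGroup} does not satisfy the backdoor criterion.

No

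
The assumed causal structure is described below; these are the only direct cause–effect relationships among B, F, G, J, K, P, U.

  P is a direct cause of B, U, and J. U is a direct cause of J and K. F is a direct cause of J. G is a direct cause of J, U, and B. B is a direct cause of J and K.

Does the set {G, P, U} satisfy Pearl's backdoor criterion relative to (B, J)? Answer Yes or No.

Yes

Backdoor paths from B to J (paths whose first edge points into B):
  P1: B <- G -> U <- P -> J
  P2: B <- G -> U -> J
  P3: B <- G -> J
  P4: B <- P -> U <- G -> J
  P5: B <- P -> U -> J
  P6: B <- P -> J
Condition 1 (no descendant of B in the set): holds — descendants of B are {J, K}; none are in {G, P, U}.
Condition 2 (every backdoor path blocked by {G, P, U}):
  P1: blocked at fork node G ∈ conditioning set.
  P2: blocked at fork node G ∈ conditioning set.
  P3: blocked at fork node G ∈ conditioning set.
  P4: blocked at fork node P ∈ conditioning set.
  P5: blocked at fork node P ∈ conditioning set.
  P6: blocked at fork node P ∈ conditioning set.
{G, P, U} satisfies the backdoor criterion.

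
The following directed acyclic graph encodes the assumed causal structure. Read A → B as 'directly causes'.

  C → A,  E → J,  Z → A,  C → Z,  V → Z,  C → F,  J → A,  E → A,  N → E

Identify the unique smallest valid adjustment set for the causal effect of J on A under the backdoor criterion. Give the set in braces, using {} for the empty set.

{E}

Variables eligible for adjustment (non-descendants of J, excluding J and A): {C, E, F, N, V, Z}.
Backdoor paths from J to A:
  P1: J <- E -> A
The empty set is not sufficient: P1 (J <- E -> A) has no collider blocking it and no conditioned non-collider, so it is open.
Try {E}:
  P1: blocked at fork node E ∈ conditioning set.
{E} contains no descendant of J and blocks every backdoor path.
No other singleton works — e.g. {N} leaves P1 open — so {E} is the unique smallest valid adjustment set.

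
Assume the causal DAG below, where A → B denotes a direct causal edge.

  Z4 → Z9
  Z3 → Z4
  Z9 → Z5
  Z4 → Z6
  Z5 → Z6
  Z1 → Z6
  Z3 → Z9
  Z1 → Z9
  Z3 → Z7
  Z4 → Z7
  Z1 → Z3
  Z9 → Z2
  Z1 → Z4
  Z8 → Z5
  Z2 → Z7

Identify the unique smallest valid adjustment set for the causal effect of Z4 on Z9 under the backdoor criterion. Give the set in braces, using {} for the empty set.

Variables eligible for adjustment (non-descendants of Z4, excluding Z4 and Z9): {Z1, Z3, Z8}.
Backdoor paths from Z4 to Z9:
  P1: Z4 <- Z1 -> Z3 -> Z9
  P2: Z4 <- Z1 -> Z3 -> Z7 <- Z2 <- Z9
  P3: Z4 <- Z1 -> Z9
  P4: Z4 <- Z1 -> Z6 <- Z5 <- Z9
  P5: Z4 <- Z3 <- Z1 -> Z9
  P6: Z4 <- Z3 <- Z1 -> Z6 <- Z5 <- Z9
  P7: Z4 <- Z3 -> Z9
  P8: Z4 <- Z3 -> Z7 <- Z2 <- Z9
The empty set is not sufficient: P1 (Z4 <- Z1 -> Z3 -> Z9) has no collider blocking it and no conditioned non-collider, so it is open.
Try {Z1, Z3}:
  P1: blocked at fork node Z1 ∈ conditioning set.
  P2: blocked at fork node Z1 ∈ conditioning set.
  P3: blocked at fork node Z1 ∈ conditioning set.
  P4: blocked at fork node Z1 ∈ conditioning set.
  P5: blocked at chain node Z3 ∈ conditioning set.
  P6: blocked at chain node Z3 ∈ conditioning set.
  P7: blocked at fork node Z3 ∈ conditioning set.
  P8: blocked at fork node Z3 ∈ conditioning set.
{Z1, Z3} contains no descendant of Z4 and blocks every backdoor path.
Every element of {Z1, Z3} is needed (dropping Z1 leaves P3 open; dropping Z3 leaves P7 open), so no proper subset is valid.
Among all size-2 subsets of the eligible variables, only {Z1, Z3} blocks every backdoor path, so it is the unique smallest valid adjustment set.

{Z1, Z3}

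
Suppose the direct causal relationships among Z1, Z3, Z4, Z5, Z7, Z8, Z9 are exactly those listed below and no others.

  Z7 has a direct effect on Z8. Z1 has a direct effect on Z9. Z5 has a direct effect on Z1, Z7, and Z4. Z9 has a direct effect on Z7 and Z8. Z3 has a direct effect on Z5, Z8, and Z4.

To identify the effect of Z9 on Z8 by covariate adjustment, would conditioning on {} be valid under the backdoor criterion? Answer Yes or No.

No

Backdoor paths from Z9 to Z8 (paths whose first edge points into Z9):
  P1: Z9 <- Z1 <- Z5 <- Z3 -> Z8
  P2: Z9 <- Z1 <- Z5 -> Z4 <- Z3 -> Z8
  P3: Z9 <- Z1 <- Z5 -> Z7 -> Z8
Condition 1 (no descendant of Z9 in the set): holds — descendants of Z9 are {Z7, Z8}; none are in {}.
Condition 2 (every backdoor path blocked by {}):
  P1: open — no interior node is in the conditioning set.
  P2: blocked at collider Z4 (neither it nor any descendant is in the conditioning set).
  P3: open — no interior node is in the conditioning set.
{} does not satisfy the backdoor criterion.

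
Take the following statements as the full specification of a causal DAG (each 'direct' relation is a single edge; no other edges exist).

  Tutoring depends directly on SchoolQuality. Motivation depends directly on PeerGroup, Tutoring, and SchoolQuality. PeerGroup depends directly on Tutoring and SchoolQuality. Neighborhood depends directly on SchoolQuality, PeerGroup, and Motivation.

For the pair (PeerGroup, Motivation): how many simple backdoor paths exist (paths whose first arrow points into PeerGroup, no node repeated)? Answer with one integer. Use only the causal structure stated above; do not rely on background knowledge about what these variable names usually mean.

A backdoor path from PeerGroup to Motivation is any simple undirected path whose first edge points into PeerGroup (i.e. leaves PeerGroup via a parent).
Parents of PeerGroup: {SchoolQuality, Tutoring}.
Enumerating:
  P1: PeerGroup <- SchoolQuality -> Tutoring -> Motivation
  P2: PeerGroup <- SchoolQuality -> Motivation
  P3: PeerGroup <- SchoolQuality -> Neighborhood <- Motivation
  P4: PeerGroup <- Tutoring <- SchoolQuality -> Motivation
  P5: PeerGroup <- Tutoring <- SchoolQuality -> Neighborhood <- Motivation
  P6: PeerGroup <- Tutoring -> Motivation
That exhausts the simple backdoor paths. Count: 6.

6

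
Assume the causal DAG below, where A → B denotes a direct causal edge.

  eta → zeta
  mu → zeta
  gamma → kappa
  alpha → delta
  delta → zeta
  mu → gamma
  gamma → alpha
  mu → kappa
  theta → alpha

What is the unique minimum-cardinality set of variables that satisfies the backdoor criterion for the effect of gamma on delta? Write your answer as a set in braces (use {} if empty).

{}

Variables eligible for adjustment (non-descendants of gamma, excluding gamma and delta): {eta, mu, theta}.
Backdoor paths from gamma to delta:
  P1: gamma <- mu -> zeta <- delta
Each backdoor path contains an unconditioned collider, so every path is already blocked with the empty conditioning set:
  P1: blocked at collider zeta (neither it nor any descendant is in the conditioning set).
The empty set is therefore the unique smallest valid set.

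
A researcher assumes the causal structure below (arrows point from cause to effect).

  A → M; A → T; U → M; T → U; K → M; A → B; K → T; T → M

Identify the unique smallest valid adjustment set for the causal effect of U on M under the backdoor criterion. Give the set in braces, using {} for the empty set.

Variables eligible for adjustment (non-descendants of U, excluding U and M): {A, B, K, T}.
Backdoor paths from U to M:
  P1: U <- T <- A -> M
  P2: U <- T <- K -> M
  P3: U <- T -> M
The empty set is not sufficient: P1 (U <- T <- A -> M) has no collider blocking it and no conditioned non-collider, so it is open.
Try {T}:
  P1: blocked at chain node T ∈ conditioning set.
  P2: blocked at chain node T ∈ conditioning set.
  P3: blocked at fork node T ∈ conditioning set.
{T} contains no descendant of U and blocks every backdoor path.
No other singleton works — e.g. {A} leaves P2 open — so {T} is the unique smallest valid adjustment set.

{T}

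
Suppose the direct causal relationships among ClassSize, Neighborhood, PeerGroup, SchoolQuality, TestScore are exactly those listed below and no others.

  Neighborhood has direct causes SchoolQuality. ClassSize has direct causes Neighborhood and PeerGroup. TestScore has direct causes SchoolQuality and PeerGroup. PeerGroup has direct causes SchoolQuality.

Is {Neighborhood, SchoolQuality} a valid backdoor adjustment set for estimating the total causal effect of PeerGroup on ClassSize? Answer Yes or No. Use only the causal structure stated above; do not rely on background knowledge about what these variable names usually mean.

Backdoor paths from PeerGroup to ClassSize (paths whose first edge points into PeerGroup):
  P1: PeerGroup <- SchoolQuality -> Neighborhood -> ClassSize
Condition 1 (no descendant of PeerGroup in the set): holds — descendants of PeerGroup are {ClassSize, TestScore}; none are in {Neighborhood, SchoolQuality}.
Condition 2 (every backdoor path blocked by {Neighborhood, SchoolQuality}):
  P1: blocked at fork node SchoolQuality ∈ conditioning set.
{Neighborhood, SchoolQuality} satisfies the backdoor criterion.

Yes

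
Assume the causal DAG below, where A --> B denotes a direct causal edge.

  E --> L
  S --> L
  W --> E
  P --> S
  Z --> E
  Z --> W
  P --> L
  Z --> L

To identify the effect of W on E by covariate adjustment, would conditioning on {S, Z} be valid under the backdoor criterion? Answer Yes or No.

Yes

Backdoor paths from W to E (paths whose first edge points into W):
  P1: W <- Z -> E
  P2: W <- Z -> L <- E
Condition 1 (no descendant of W in the set): holds — descendants of W are {E, L}; none are in {S, Z}.
Condition 2 (every backdoor path blocked by {S, Z}):
  P1: blocked at fork node Z ∈ conditioning set.
  P2: blocked at fork node Z ∈ conditioning set.
{S, Z} satisfies the backdoor criterion.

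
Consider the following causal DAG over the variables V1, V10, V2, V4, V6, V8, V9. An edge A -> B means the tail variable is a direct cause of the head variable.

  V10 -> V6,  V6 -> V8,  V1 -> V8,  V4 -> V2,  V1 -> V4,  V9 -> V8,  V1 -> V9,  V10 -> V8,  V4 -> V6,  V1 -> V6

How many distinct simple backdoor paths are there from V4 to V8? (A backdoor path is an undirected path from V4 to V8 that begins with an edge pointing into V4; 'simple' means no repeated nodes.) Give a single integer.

A backdoor path from V4 to V8 is any simple undirected path whose first edge points into V4 (i.e. leaves V4 via a parent).
Parents of V4: {V1}.
Enumerating:
  P1: V4 <- V1 -> V6 <- V10 -> V8
  P2: V4 <- V1 -> V6 -> V8
  P3: V4 <- V1 -> V9 -> V8
  P4: V4 <- V1 -> V8
That exhausts the simple backdoor paths. Count: 4.

4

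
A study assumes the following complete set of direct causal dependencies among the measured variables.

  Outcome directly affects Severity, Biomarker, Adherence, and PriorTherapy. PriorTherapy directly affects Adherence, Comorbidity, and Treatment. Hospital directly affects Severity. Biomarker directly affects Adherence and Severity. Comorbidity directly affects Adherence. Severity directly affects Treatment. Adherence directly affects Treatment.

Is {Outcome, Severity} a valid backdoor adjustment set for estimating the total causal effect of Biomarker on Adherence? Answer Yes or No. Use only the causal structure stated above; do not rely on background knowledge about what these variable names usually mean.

No

Backdoor paths from Biomarker to Adherence (paths whose first edge points into Biomarker):
  P1: Biomarker <- Outcome -> PriorTherapy -> Comorbidity -> Adherence
  P2: Biomarker <- Outcome -> PriorTherapy -> Adherence
  P3: Biomarker <- Outcome -> PriorTherapy -> Treatment <- Adherence
  P4: Biomarker <- Outcome -> Adherence
  P5: Biomarker <- Outcome -> Severity -> Treatment <- PriorTherapy -> Comorbidity -> Adherence
  P6: Biomarker <- Outcome -> Severity -> Treatment <- PriorTherapy -> Adherence
  P7: Biomarker <- Outcome -> Severity -> Treatment <- Adherence
Condition 1 (no descendant of Biomarker in the set): FAILS — Severity is a descendant of Biomarker.
Condition 2 (every backdoor path blocked by {Outcome, Severity}):
  P1: blocked at fork node Outcome ∈ conditioning set.
  P2: blocked at fork node Outcome ∈ conditioning set.
  P3: blocked at fork node Outcome ∈ conditioning set.
  P4: blocked at fork node Outcome ∈ conditioning set.
  P5: blocked at fork node Outcome ∈ conditioning set.
  P6: blocked at fork node Outcome ∈ conditioning set.
  P7: blocked at fork node Outcome ∈ conditioning set.
{Outcome, Severity} does not satisfy the backdoor criterion.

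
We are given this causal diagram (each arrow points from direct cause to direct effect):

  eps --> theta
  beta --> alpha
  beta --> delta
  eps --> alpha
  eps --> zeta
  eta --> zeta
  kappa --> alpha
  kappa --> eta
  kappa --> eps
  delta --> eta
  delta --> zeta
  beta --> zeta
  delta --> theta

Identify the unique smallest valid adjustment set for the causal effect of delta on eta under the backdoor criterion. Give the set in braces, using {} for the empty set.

Variables eligible for adjustment (non-descendants of delta, excluding delta and eta): {alpha, beta, eps, kappa}.
Backdoor paths from delta to eta:
  P1: delta <- beta -> alpha <- kappa -> eps -> zeta <- eta
  P2: delta <- beta -> alpha <- kappa -> eta
  P3: delta <- beta -> alpha <- eps <- kappa -> eta
  P4: delta <- beta -> alpha <- eps -> zeta <- eta
  P5: delta <- beta -> zeta <- eps <- kappa -> eta
  P6: delta <- beta -> zeta <- eps -> alpha <- kappa -> eta
  P7: delta <- beta -> zeta <- eta
Each backdoor path contains an unconditioned collider, so every path is already blocked with the empty conditioning set:
  P1: blocked at collider alpha (neither it nor any descendant is in the conditioning set).
  P2: blocked at collider alpha (neither it nor any descendant is in the conditioning set).
  P3: blocked at collider alpha (neither it nor any descendant is in the conditioning set).
  P4: blocked at collider alpha (neither it nor any descendant is in the conditioning set).
  P5: blocked at collider zeta (neither it nor any descendant is in the conditioning set).
  P6: blocked at collider zeta (neither it nor any descendant is in the conditioning set).
  P7: blocked at collider zeta (neither it nor any descendant is in the conditioning set).
The empty set is therefore the unique smallest valid set.

{}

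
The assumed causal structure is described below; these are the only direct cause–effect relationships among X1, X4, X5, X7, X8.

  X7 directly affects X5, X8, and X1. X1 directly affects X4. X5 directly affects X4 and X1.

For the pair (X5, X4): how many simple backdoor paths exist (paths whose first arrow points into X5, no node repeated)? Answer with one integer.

1

A backdoor path from X5 to X4 is any simple undirected path whose first edge points into X5 (i.e. leaves X5 via a parent).
Parents of X5: {X7}.
Enumerating:
  P1: X5 <- X7 -> X1 -> X4
That exhausts the simple backdoor paths. Count: 1.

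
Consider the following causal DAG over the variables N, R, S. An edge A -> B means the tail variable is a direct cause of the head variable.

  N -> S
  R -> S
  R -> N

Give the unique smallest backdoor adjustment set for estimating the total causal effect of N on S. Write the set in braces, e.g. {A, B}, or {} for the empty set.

Variables eligible for adjustment (non-descendants of N, excluding N and S): {R}.
Backdoor paths from N to S:
  P1: N <- R -> S
The empty set is not sufficient: P1 (N <- R -> S) has no collider blocking it and no conditioned non-collider, so it is open.
Try {R}:
  P1: blocked at fork node R ∈ conditioning set.
{R} contains no descendant of N and blocks every backdoor path.
{R} is the unique smallest valid adjustment set.

{R}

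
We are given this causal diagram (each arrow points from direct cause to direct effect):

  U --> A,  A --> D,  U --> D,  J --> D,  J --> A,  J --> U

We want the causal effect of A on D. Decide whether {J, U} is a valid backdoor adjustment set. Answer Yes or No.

Backdoor paths from A to D (paths whose first edge points into A):
  P1: A <- J -> U -> D
  P2: A <- J -> D
  P3: A <- U <- J -> D
  P4: A <- U -> D
Condition 1 (no descendant of A in the set): holds — descendants of A are {D}; none are in {J, U}.
Condition 2 (every backdoor path blocked by {J, U}):
  P1: blocked at fork node J ∈ conditioning set.
  P2: blocked at fork node J ∈ conditioning set.
  P3: blocked at chain node U ∈ conditioning set.
  P4: blocked at fork node U ∈ conditioning set.
{J, U} satisfies the backdoor criterion.

Yes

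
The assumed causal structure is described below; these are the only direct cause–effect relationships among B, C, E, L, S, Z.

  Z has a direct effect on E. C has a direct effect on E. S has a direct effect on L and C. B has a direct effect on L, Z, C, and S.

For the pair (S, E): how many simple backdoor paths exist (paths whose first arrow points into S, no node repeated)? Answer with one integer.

2

A backdoor path from S to E is any simple undirected path whose first edge points into S (i.e. leaves S via a parent).
Parents of S: {B}.
Enumerating:
  P1: S <- B -> C -> E
  P2: S <- B -> Z -> E
That exhausts the simple backdoor paths. Count: 2.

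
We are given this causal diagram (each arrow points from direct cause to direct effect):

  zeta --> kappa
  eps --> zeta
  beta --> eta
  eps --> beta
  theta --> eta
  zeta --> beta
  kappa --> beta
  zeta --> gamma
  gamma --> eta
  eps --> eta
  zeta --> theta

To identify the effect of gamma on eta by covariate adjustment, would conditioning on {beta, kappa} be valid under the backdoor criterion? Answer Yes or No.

Backdoor paths from gamma to eta (paths whose first edge points into gamma):
  P1: gamma <- zeta <- eps -> beta -> eta
  P2: gamma <- zeta <- eps -> eta
  P3: gamma <- zeta -> kappa -> beta <- eps -> eta
  P4: gamma <- zeta -> kappa -> beta -> eta
  P5: gamma <- zeta -> theta -> eta
  P6: gamma <- zeta -> beta <- eps -> eta
  P7: gamma <- zeta -> beta -> eta
Condition 1 (no descendant of gamma in the set): holds — descendants of gamma are {eta}; none are in {beta, kappa}.
Condition 2 (every backdoor path blocked by {beta, kappa}):
  P1: blocked at chain node beta ∈ conditioning set.
  P2: open — no interior node is in the conditioning set.
  P3: blocked at chain node kappa ∈ conditioning set.
  P4: blocked at chain node kappa ∈ conditioning set.
  P5: open — no interior node is in the conditioning set.
  P6: open — collider(s) beta are conditioned on (or have a conditioned descendant) and no non-collider on the path is in the set.
  P7: blocked at chain node beta ∈ conditioning set.
{beta, kappa} does not satisfy the backdoor criterion.

No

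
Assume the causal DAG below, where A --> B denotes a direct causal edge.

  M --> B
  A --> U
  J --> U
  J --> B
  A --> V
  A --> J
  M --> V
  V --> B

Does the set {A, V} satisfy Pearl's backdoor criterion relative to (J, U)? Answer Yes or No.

Backdoor paths from J to U (paths whose first edge points into J):
  P1: J <- A -> U
Condition 1 (no descendant of J in the set): holds — descendants of J are {B, U}; none are in {A, V}.
Condition 2 (every backdoor path blocked by {A, V}):
  P1: blocked at fork node A ∈ conditioning set.
{A, V} satisfies the backdoor criterion.

Yes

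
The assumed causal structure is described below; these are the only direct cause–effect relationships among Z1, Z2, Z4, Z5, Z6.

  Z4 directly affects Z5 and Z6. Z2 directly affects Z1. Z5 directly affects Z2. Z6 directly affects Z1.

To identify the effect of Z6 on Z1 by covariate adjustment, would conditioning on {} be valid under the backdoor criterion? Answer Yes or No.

No

Backdoor paths from Z6 to Z1 (paths whose first edge points into Z6):
  P1: Z6 <- Z4 -> Z5 -> Z2 -> Z1
Condition 1 (no descendant of Z6 in the set): holds — descendants of Z6 are {Z1}; none are in {}.
Condition 2 (every backdoor path blocked by {}):
  P1: open — no interior node is in the conditioning set.
{} does not satisfy the backdoor criterion.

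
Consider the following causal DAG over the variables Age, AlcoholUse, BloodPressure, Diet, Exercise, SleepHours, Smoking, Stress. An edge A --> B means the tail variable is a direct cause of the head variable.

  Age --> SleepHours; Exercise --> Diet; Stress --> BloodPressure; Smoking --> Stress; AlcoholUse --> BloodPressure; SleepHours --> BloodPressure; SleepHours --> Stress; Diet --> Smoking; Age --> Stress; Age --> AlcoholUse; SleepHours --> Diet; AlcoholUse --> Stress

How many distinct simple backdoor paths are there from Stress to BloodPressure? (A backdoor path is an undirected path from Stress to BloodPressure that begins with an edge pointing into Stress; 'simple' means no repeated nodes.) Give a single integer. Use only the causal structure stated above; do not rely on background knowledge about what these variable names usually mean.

A backdoor path from Stress to BloodPressure is any simple undirected path whose first edge points into Stress (i.e. leaves Stress via a parent).
Parents of Stress: {Age, AlcoholUse, SleepHours, Smoking}.
Enumerating:
  P1: Stress <- Age -> SleepHours -> BloodPressure
  P2: Stress <- Age -> AlcoholUse -> BloodPressure
  P3: Stress <- SleepHours <- Age -> AlcoholUse -> BloodPressure
  P4: Stress <- SleepHours -> BloodPressure
  P5: Stress <- AlcoholUse <- Age -> SleepHours -> BloodPressure
  P6: Stress <- AlcoholUse -> BloodPressure
  P7: Stress <- Smoking <- Diet <- SleepHours <- Age -> AlcoholUse -> BloodPressure
  P8: Stress <- Smoking <- Diet <- SleepHours -> BloodPressure
That exhausts the simple backdoor paths. Count: 8.

8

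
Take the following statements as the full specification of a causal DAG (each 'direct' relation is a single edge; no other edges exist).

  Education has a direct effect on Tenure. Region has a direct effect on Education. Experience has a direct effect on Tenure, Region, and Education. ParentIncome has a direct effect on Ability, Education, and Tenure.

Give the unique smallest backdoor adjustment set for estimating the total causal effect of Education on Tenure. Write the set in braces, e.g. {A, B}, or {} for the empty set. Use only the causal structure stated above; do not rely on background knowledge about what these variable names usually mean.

{Experience, ParentIncome}

Variables eligible for adjustment (non-descendants of Education, excluding Education and Tenure): {Ability, Experience, ParentIncome, Region}.
Backdoor paths from Education to Tenure:
  P1: Education <- Experience -> Tenure
  P2: Education <- Region <- Experience -> Tenure
  P3: Education <- ParentIncome -> Tenure
The empty set is not sufficient: P1 (Education <- Experience -> Tenure) has no collider blocking it and no conditioned non-collider, so it is open.
Try {Experience, ParentIncome}:
  P1: blocked at fork node Experience ∈ conditioning set.
  P2: blocked at fork node Experience ∈ conditioning set.
  P3: blocked at fork node ParentIncome ∈ conditioning set.
{Experience, ParentIncome} contains no descendant of Education and blocks every backdoor path.
Every element of {Experience, ParentIncome} is needed (dropping Experience leaves P1 open; dropping ParentIncome leaves P3 open), so no proper subset is valid.
Among all size-2 subsets of the eligible variables, only {Experience, ParentIncome} blocks every backdoor path, so it is the unique smallest valid adjustment set.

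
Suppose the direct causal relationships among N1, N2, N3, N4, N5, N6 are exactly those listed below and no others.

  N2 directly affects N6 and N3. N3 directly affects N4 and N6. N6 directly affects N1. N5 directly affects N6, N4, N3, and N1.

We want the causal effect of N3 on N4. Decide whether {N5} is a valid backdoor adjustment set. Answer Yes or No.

Backdoor paths from N3 to N4 (paths whose first edge points into N3):
  P1: N3 <- N5 -> N4
  P2: N3 <- N2 -> N6 <- N5 -> N4
  P3: N3 <- N2 -> N6 -> N1 <- N5 -> N4
Condition 1 (no descendant of N3 in the set): holds — descendants of N3 are {N1, N4, N6}; none are in {N5}.
Condition 2 (every backdoor path blocked by {N5}):
  P1: blocked at fork node N5 ∈ conditioning set.
  P2: blocked at collider N6 (neither it nor any descendant is in the conditioning set).
  P3: blocked at collider N1 (neither it nor any descendant is in the conditioning set).
{N5} satisfies the backdoor criterion.

Yes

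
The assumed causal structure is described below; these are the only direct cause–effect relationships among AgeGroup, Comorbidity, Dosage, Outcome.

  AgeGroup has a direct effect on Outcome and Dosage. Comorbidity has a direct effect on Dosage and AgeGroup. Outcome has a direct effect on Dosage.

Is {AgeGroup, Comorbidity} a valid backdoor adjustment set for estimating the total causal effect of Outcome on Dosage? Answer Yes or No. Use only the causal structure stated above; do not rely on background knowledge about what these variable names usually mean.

Yes

Backdoor paths from Outcome to Dosage (paths whose first edge points into Outcome):
  P1: Outcome <- AgeGroup <- Comorbidity -> Dosage
  P2: Outcome <- AgeGroup -> Dosage
Condition 1 (no descendant of Outcome in the set): holds — descendants of Outcome are {Dosage}; none are in {AgeGroup, Comorbidity}.
Condition 2 (every backdoor path blocked by {AgeGroup, Comorbidity}):
  P1: blocked at chain node AgeGroup ∈ conditioning set.
  P2: blocked at fork node AgeGroup ∈ conditioning set.
{AgeGroup, Comorbidity} satisfies the backdoor criterion.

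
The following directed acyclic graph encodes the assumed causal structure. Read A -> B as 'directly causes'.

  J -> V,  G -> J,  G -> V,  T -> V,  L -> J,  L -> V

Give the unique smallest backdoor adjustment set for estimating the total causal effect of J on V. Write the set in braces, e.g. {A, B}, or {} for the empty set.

Variables eligible for adjustment (non-descendants of J, excluding J and V): {G, L, T}.
Backdoor paths from J to V:
  P1: J <- G -> V
  P2: J <- L -> V
The empty set is not sufficient: P1 (J <- G -> V) has no collider blocking it and no conditioned non-collider, so it is open.
Try {G, L}:
  P1: blocked at fork node G ∈ conditioning set.
  P2: blocked at fork node L ∈ conditioning set.
{G, L} contains no descendant of J and blocks every backdoor path.
Every element of {G, L} is needed (dropping G leaves P1 open; dropping L leaves P2 open), so no proper subset is valid.
Among all size-2 subsets of the eligible variables, only {G, L} blocks every backdoor path, so it is the unique smallest valid adjustment set.

{G, L}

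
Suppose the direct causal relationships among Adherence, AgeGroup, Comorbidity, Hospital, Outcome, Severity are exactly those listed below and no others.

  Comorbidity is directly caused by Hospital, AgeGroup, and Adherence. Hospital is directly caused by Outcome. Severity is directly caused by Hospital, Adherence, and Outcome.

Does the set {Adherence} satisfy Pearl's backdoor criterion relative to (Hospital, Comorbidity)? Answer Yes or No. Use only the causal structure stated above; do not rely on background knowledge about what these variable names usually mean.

Backdoor paths from Hospital to Comorbidity (paths whose first edge points into Hospital):
  P1: Hospital <- Outcome -> Severity <- Adherence -> Comorbidity
Condition 1 (no descendant of Hospital in the set): holds — descendants of Hospital are {Comorbidity, Severity}; none are in {Adherence}.
Condition 2 (every backdoor path blocked by {Adherence}):
  P1: blocked at collider Severity (neither it nor any descendant is in the conditioning set).
{Adherence} satisfies the backdoor criterion.

Yes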